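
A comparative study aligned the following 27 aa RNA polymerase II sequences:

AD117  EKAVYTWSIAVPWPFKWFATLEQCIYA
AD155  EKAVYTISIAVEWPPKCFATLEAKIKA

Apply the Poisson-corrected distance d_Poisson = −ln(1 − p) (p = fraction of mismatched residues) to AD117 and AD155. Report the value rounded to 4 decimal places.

Mismatches occur at site 7 (W/I), site 12 (P/E), site 15 (F/P), site 17 (W/C), site 23 (Q/A), site 24 (C/K), site 26 (Y/K).
p = 7/27 = 0.259259.
d = −ln(1 − 0.259259) = −ln(0.740741) = 0.3001.

0.3001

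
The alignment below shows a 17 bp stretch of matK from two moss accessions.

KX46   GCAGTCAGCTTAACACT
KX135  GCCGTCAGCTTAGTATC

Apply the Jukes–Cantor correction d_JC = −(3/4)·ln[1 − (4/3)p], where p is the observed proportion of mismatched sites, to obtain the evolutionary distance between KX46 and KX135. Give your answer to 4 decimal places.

0.3734

Mismatches occur at site 3 (A→C), site 13 (A→G), site 14 (C→T), site 16 (C→T), site 17 (T→C).
p = 5/17 = 0.294118.
d = −0.75 · ln(1 − (4/3)·0.294118) = −0.75 · ln(0.607843) = −0.75 · (-0.497839) = 0.3734.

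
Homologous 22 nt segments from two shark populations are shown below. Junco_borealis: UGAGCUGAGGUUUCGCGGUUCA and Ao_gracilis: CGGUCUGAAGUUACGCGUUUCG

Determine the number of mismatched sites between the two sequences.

7

Mismatches occur at site 1 (U↔C), site 3 (A↔G), site 4 (G↔U), site 9 (G↔A), site 13 (U↔A), site 18 (G↔U), site 22 (A↔G).
That gives 7 mismatches out of 22 aligned sites, so the Hamming distance is 7.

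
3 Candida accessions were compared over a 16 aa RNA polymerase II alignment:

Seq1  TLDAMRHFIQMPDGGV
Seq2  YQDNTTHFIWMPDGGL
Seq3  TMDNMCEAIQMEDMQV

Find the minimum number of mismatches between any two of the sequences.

7

Pairwise Hamming distances:
  Seq1 vs Seq2: 7
  Seq1 vs Seq3: 8
  Seq2 vs Seq3: 11
The smallest is 7, between Seq1 and Seq2.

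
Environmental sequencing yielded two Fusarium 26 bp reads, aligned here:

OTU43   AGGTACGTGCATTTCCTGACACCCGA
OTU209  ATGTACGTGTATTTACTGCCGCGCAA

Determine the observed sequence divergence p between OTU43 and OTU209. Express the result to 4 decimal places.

0.2692

Differing sites — 2:G/T; 10:C/T; 15:C/A; 19:A/C; 21:A/G; 23:C/G; 25:G/A.
There are 7 differences over 26 sites, so p = 7/26 = 0.2692.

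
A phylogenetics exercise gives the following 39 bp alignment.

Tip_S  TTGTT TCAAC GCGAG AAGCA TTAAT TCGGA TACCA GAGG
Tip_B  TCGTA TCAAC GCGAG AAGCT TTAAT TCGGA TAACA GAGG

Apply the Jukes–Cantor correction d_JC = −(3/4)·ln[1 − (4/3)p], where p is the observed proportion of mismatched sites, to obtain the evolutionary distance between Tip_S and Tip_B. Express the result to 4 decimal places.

The sequences differ at positions 2 (T/C), 5 (T/A), 20 (A/T), 33 (C/A).
p = 4/39 = 0.102564.
d = −0.75 · ln(1 − (4/3)·0.102564) = −0.75 · ln(0.863248) = −0.75 · (-0.147053) = 0.1103.

0.1103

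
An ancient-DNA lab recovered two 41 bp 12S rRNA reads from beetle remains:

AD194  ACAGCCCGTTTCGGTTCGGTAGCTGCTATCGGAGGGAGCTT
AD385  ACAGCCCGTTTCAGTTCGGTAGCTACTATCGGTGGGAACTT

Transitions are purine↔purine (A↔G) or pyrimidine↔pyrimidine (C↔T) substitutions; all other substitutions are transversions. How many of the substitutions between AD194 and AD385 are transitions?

Differing sites — 13:G/A (Ti); 25:G/A (Ti); 33:A/T (Tv); 38:G/A (Ti).
Of the 4 differences, 3 transitions and 1 transversion, so the answer is 3.

3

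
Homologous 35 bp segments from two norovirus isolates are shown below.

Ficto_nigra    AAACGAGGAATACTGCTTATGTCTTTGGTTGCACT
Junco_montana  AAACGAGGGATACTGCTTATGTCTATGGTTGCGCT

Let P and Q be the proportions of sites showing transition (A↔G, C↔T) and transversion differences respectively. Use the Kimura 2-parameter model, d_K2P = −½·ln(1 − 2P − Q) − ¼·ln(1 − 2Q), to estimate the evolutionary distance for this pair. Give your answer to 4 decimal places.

0.0918

Mismatches occur at site 9 (A/G, transition), site 25 (T/A, transversion), site 33 (A/G, transition).
Of the 3 differences, 2 transitions and 1 transversion over 35 sites: P = 2/35 = 0.057143, Q = 1/35 = 0.028571.
d = −0.5·ln(0.857143) − 0.25·ln(0.942858) = −0.5·(-0.154151) − 0.25·(-0.058840) = 0.0918.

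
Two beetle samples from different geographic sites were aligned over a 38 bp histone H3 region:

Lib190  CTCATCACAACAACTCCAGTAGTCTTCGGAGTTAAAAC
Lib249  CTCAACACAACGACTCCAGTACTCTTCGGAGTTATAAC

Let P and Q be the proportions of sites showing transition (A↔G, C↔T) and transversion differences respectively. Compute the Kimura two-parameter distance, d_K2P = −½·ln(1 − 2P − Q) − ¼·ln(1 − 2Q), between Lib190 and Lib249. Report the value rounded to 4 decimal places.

Differing sites — 5:T/A (Tv); 12:A/G (Ti); 22:G/C (Tv); 35:A/T (Tv).
Of the 4 differences, 1 transition and 3 transversions over 38 sites: P = 1/38 = 0.026316, Q = 3/38 = 0.078947.
d = −0.5·ln(0.868421) − 0.25·ln(0.842106) = −0.5·(-0.141079) − 0.25·(-0.171849) = 0.1135.

0.1135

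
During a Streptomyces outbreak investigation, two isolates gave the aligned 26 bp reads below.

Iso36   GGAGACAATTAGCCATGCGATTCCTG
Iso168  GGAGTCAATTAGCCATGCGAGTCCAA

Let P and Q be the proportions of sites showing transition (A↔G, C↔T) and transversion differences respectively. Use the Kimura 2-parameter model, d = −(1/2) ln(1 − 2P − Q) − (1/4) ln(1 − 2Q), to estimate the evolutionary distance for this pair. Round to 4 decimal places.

0.1724

Differing sites — 5:A/T (Tv); 21:T/G (Tv); 25:T/A (Tv); 26:G/A (Ti).
Of the 4 differences, 1 transition and 3 transversions over 26 sites: P = 1/26 = 0.038462, Q = 3/26 = 0.115385.
d = −0.5·ln(0.807691) − 0.25·ln(0.769230) = −0.5·(-0.213576) − 0.25·(-0.262365) = 0.1724.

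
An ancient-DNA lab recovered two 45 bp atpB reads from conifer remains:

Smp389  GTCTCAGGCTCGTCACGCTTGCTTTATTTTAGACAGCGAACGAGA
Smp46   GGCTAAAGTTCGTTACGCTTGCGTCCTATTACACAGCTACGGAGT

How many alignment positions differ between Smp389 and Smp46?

Mismatches occur at site 2 (T/G), site 5 (C/A), site 7 (G/A), site 9 (C/T), site 14 (C/T), site 23 (T/G), site 25 (T/C), site 26 (A/C), site 28 (T/A), site 32 (G/C), site 38 (G/T), site 40 (A/C), site 41 (C/G), site 45 (A/T).
That gives 14 mismatches out of 45 aligned sites, so the Hamming distance is 14.

14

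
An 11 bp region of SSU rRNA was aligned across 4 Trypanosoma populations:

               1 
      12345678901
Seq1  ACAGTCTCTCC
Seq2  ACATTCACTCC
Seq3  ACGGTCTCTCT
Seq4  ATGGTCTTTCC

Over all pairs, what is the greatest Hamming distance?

5

Pairwise Hamming distances:
  Seq1 vs Seq2: 2
  Seq1 vs Seq3: 2
  Seq1 vs Seq4: 3
  Seq2 vs Seq3: 4
  Seq2 vs Seq4: 5
  Seq3 vs Seq4: 3
The largest is 5, between Seq2 and Seq4.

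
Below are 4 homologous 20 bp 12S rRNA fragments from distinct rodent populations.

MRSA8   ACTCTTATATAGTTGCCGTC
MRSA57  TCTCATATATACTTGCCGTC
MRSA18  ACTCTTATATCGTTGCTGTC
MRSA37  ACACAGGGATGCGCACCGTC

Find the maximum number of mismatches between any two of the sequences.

11

Pairwise Hamming distances:
  MRSA8 vs MRSA57: 3
  MRSA8 vs MRSA18: 2
  MRSA8 vs MRSA37: 10
  MRSA57 vs MRSA18: 5
  MRSA57 vs MRSA37: 9
  MRSA18 vs MRSA37: 11
The largest is 11, between MRSA18 and MRSA37.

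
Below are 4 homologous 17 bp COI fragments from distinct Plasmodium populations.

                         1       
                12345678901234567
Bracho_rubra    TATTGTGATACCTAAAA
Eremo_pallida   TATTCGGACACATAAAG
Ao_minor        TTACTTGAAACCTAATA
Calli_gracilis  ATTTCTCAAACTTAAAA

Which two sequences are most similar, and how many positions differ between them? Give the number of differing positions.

Pairwise Hamming distances:
  Bracho_rubra vs Eremo_pallida: 5
  Bracho_rubra vs Ao_minor: 6
  Bracho_rubra vs Calli_gracilis: 6
  Eremo_pallida vs Ao_minor: 9
  Eremo_pallida vs Calli_gracilis: 7
  Ao_minor vs Calli_gracilis: 7
The smallest is 5, between Bracho_rubra and Eremo_pallida.

5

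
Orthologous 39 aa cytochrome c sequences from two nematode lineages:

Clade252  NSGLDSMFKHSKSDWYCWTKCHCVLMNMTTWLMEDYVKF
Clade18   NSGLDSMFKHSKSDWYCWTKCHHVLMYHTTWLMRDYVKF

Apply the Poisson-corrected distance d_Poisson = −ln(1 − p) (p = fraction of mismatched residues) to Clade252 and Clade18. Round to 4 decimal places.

0.1082

Mismatches occur at site 23 (C↔H), site 27 (N↔Y), site 28 (M↔H), site 34 (E↔R).
p = 4/39 = 0.102564.
d = −ln(1 − 0.102564) = −ln(0.897436) = 0.1082.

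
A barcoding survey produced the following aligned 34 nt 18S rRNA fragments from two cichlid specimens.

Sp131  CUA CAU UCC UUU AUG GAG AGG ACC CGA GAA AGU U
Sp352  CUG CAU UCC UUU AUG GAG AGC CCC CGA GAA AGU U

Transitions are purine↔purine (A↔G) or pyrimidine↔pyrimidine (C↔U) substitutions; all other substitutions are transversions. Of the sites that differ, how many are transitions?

Differing sites — 3:A/G (Ti); 21:G/C (Tv); 22:A/C (Tv).
Of the 3 differences, 1 transition and 2 transversions, so the answer is 1.

1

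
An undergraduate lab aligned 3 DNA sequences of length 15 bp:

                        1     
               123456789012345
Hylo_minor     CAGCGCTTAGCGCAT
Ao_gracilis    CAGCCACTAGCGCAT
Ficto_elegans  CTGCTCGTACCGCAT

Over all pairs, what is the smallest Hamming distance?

Pairwise Hamming distances:
  Hylo_minor vs Ao_gracilis: 3
  Hylo_minor vs Ficto_elegans: 4
  Ao_gracilis vs Ficto_elegans: 5
The smallest is 3, between Hylo_minor and Ao_gracilis.

3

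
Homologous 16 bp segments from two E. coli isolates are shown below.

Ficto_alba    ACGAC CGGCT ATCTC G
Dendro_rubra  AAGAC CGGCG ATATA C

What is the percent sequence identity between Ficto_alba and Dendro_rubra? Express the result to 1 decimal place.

Differing sites — 2:C/A; 10:T/G; 13:C/A; 15:C/A; 16:G/C.
11 of the 16 sites match, so the percent identity is 11/16 × 100 = 68.8%.

68.8%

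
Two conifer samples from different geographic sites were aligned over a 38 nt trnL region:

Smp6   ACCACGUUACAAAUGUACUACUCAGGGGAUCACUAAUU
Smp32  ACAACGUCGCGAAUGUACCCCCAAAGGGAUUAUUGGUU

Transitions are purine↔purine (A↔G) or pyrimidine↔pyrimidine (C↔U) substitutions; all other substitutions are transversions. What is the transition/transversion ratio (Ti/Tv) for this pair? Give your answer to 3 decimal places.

3.333

Differing sites — 3:C/A (Tv); 8:U/C (Ti); 9:A/G (Ti); 11:A/G (Ti); 19:U/C (Ti); 20:A/C (Tv); 22:U/C (Ti); 23:C/A (Tv); 25:G/A (Ti); 31:C/U (Ti); 33:C/U (Ti); 35:A/G (Ti); 36:A/G (Ti).
Of the 13 differences, 10 transitions and 3 transversions, so Ti/Tv = 10/3 = 3.333.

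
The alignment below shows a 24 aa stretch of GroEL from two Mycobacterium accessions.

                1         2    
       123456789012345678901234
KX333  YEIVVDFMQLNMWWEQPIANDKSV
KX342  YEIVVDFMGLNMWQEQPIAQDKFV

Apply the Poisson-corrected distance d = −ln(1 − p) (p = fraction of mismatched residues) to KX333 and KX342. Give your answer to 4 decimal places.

The sequences differ at positions 9 (Q/G), 14 (W/Q), 20 (N/Q), 23 (S/F).
p = 4/24 = 0.166667.
d = −ln(1 − 0.166667) = −ln(0.833333) = 0.1823.

0.1823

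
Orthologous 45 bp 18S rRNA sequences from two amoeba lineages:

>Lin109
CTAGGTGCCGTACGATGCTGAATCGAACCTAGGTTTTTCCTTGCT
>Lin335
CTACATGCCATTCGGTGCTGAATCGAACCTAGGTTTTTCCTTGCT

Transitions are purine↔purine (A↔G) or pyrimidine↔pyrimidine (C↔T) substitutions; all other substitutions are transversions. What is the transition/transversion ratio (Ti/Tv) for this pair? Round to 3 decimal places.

1.500

The sequences differ at positions 4 (G/C, transversion), 5 (G/A, transition), 10 (G/A, transition), 12 (A/T, transversion), 15 (A/G, transition).
Of the 5 differences, 3 transitions and 2 transversions, so Ti/Tv = 3/2 = 1.500.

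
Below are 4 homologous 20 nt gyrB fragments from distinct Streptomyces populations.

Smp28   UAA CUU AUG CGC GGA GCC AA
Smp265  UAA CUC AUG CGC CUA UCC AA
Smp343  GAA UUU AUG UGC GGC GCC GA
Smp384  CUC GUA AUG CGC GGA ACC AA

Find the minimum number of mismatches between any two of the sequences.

Pairwise Hamming distances:
  Smp28 vs Smp265: 4
  Smp28 vs Smp343: 5
  Smp28 vs Smp384: 6
  Smp265 vs Smp343: 9
  Smp265 vs Smp384: 8
  Smp343 vs Smp384: 9
The smallest is 4, between Smp28 and Smp265.

4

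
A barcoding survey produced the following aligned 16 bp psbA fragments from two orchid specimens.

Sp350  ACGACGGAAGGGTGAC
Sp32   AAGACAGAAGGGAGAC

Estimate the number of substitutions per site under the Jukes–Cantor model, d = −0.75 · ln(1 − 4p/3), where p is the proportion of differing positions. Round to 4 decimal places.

0.2158

Mismatches occur at site 2 (C↔A), site 6 (G↔A), site 13 (T↔A).
p = 3/16 = 0.187500.
d = −0.75 · ln(1 − (4/3)·0.187500) = −0.75 · ln(0.750000) = −0.75 · (-0.287682) = 0.2158.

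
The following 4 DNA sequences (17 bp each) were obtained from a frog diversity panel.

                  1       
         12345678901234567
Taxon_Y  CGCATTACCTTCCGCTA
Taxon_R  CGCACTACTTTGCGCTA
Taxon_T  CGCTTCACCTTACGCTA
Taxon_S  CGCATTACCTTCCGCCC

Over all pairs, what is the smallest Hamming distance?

2

Pairwise Hamming distances:
  Taxon_Y vs Taxon_R: 3
  Taxon_Y vs Taxon_T: 3
  Taxon_Y vs Taxon_S: 2
  Taxon_R vs Taxon_T: 5
  Taxon_R vs Taxon_S: 5
  Taxon_T vs Taxon_S: 5
The smallest is 2, between Taxon_Y and Taxon_S.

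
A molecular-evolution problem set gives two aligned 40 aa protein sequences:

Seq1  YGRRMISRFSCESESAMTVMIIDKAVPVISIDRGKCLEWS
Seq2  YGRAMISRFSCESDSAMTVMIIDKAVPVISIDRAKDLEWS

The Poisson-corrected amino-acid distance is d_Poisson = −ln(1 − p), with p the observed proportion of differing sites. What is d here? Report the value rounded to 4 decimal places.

Mismatches occur at site 4 (R→A), site 14 (E→D), site 34 (G→A), site 36 (C→D).
p = 4/40 = 0.100000.
d = −ln(1 − 0.100000) = −ln(0.900000) = 0.1054.

0.1054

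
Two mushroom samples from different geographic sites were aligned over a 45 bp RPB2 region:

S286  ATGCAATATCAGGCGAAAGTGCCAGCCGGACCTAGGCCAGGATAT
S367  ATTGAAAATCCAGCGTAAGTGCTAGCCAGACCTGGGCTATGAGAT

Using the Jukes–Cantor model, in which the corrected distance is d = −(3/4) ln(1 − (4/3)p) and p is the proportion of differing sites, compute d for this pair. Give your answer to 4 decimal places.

0.3295

Mismatches occur at site 3 (G/T), site 4 (C/G), site 7 (T/A), site 11 (A/C), site 12 (G/A), site 16 (A/T), site 23 (C/T), site 28 (G/A), site 34 (A/G), site 38 (C/T), site 40 (G/T), site 43 (T/G).
p = 12/45 = 0.266667.
d = −0.75 · ln(1 − (4/3)·0.266667) = −0.75 · ln(0.644444) = −0.75 · (-0.439367) = 0.3295.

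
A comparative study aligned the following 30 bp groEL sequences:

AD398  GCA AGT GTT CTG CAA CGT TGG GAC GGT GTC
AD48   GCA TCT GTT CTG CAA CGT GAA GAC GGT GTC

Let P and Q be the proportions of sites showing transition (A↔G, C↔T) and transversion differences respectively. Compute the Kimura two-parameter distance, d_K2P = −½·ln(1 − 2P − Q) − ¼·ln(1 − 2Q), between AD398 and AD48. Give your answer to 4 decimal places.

Differing sites — 4:A/T (Tv); 5:G/C (Tv); 19:T/G (Tv); 20:G/A (Ti); 21:G/A (Ti).
Of the 5 differences, 2 transitions and 3 transversions over 30 sites: P = 2/30 = 0.066667, Q = 3/30 = 0.100000.
d = −0.5·ln(0.766666) − 0.25·ln(0.800000) = −0.5·(-0.265704) − 0.25·(-0.223144) = 0.1886.

0.1886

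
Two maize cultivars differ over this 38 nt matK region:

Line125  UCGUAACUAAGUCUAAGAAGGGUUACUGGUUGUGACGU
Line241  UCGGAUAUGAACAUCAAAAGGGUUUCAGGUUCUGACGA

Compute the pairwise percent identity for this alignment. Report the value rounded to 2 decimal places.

65.79%

Mismatches occur at site 4 (U↔G), site 6 (A↔U), site 7 (C↔A), site 9 (A↔G), site 11 (G↔A), site 12 (U↔C), site 13 (C↔A), site 15 (A↔C), site 17 (G↔A), site 25 (A↔U), site 27 (U↔A), site 32 (G↔C), site 38 (U↔A).
25 of the 38 sites match, so the percent identity is 25/38 × 100 = 65.79%.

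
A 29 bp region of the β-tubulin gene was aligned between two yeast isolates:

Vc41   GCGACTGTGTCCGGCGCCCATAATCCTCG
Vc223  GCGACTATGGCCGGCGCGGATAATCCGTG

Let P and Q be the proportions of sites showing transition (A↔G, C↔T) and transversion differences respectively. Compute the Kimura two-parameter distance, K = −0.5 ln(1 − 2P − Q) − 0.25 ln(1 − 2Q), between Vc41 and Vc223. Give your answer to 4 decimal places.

Mismatches occur at site 7 (G↔A, transition), site 10 (T↔G, transversion), site 18 (C↔G, transversion), site 19 (C↔G, transversion), site 27 (T↔G, transversion), site 28 (C↔T, transition).
Of the 6 differences, 2 transitions and 4 transversions over 29 sites: P = 2/29 = 0.068966, Q = 4/29 = 0.137931.
d = −0.5·ln(0.724137) − 0.25·ln(0.724138) = −0.5·(-0.322775) − 0.25·(-0.322773) = 0.2421.

0.2421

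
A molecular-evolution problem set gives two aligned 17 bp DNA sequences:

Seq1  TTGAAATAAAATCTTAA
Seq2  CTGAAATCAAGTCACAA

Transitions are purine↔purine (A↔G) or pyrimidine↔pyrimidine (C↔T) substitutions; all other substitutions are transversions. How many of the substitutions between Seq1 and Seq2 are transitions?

Mismatches occur at site 1 (T/C, transition), site 8 (A/C, transversion), site 11 (A/G, transition), site 14 (T/A, transversion), site 15 (T/C, transition).
Of the 5 differences, 3 transitions and 2 transversions, so the answer is 3.

3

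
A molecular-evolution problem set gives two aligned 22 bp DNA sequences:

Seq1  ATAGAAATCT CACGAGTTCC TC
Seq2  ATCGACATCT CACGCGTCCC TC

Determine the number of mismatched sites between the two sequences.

Mismatches occur at site 3 (A↔C), site 6 (A↔C), site 15 (A↔C), site 18 (T↔C).
That gives 4 mismatches out of 22 aligned sites, so the Hamming distance is 4.

4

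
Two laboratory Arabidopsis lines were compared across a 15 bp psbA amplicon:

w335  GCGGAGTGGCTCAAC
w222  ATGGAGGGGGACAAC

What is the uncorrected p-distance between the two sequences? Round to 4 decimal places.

Differing sites — 1:G/A; 2:C/T; 7:T/G; 10:C/G; 11:T/A.
There are 5 differences over 15 sites, so p = 5/15 = 0.3333.

0.3333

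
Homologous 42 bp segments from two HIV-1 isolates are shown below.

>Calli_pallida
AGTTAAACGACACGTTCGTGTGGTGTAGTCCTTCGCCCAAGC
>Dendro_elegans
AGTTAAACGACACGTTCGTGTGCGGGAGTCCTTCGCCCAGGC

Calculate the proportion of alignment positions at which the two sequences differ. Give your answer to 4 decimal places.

0.0952

Differing sites — 23:G/C; 24:T/G; 26:T/G; 40:A/G.
There are 4 differences over 42 sites, so p = 4/42 = 0.0952.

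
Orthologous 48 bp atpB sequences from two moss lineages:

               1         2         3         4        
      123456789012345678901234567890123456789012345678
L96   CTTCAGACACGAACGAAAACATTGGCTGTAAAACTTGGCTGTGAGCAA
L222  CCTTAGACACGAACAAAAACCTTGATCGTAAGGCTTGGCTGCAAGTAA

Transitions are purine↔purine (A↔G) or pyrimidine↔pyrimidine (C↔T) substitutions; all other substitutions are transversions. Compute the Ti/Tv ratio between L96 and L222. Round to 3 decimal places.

11.000

Differing sites — 2:T/C (Ti); 4:C/T (Ti); 15:G/A (Ti); 21:A/C (Tv); 25:G/A (Ti); 26:C/T (Ti); 27:T/C (Ti); 32:A/G (Ti); 33:A/G (Ti); 42:T/C (Ti); 43:G/A (Ti); 46:C/T (Ti).
Of the 12 differences, 11 transitions and 1 transversion, so Ti/Tv = 11/1 = 11.000.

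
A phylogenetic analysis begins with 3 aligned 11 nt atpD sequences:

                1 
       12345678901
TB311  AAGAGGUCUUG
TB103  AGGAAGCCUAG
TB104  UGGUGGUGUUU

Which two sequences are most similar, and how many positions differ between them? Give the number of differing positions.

Pairwise Hamming distances:
  TB311 vs TB103: 4
  TB311 vs TB104: 5
  TB103 vs TB104: 7
The smallest is 4, between TB311 and TB103.

4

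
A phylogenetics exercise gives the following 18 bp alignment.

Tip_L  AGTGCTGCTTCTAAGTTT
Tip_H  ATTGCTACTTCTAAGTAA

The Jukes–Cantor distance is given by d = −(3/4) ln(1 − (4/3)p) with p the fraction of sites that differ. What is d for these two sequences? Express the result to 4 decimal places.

0.2635

The sequences differ at positions 2 (G/T), 7 (G/A), 17 (T/A), 18 (T/A).
p = 4/18 = 0.222222.
d = −0.75 · ln(1 − (4/3)·0.222222) = −0.75 · ln(0.703704) = −0.75 · (-0.351397) = 0.2635.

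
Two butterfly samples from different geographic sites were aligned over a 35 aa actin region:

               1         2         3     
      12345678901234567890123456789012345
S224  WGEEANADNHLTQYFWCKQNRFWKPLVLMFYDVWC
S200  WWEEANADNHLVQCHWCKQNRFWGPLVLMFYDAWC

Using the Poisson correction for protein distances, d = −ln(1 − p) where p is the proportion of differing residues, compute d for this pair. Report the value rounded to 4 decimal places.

0.1881

The sequences differ at positions 2 (G/W), 12 (T/V), 14 (Y/C), 15 (F/H), 24 (K/G), 33 (V/A).
p = 6/35 = 0.171429.
d = −ln(1 − 0.171429) = −ln(0.828571) = 0.1881.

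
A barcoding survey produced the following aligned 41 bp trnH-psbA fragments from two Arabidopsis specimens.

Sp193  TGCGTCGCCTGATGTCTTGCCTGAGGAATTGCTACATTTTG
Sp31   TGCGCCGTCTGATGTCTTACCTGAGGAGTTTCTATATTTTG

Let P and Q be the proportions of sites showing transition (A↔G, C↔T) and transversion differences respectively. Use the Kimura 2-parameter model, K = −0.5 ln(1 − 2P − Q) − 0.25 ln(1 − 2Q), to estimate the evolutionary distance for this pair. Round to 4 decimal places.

0.1687

Mismatches occur at site 5 (T↔C, transition), site 8 (C↔T, transition), site 19 (G↔A, transition), site 28 (A↔G, transition), site 31 (G↔T, transversion), site 35 (C↔T, transition).
Of the 6 differences, 5 transitions and 1 transversion over 41 sites: P = 5/41 = 0.121951, Q = 1/41 = 0.024390.
d = −0.5·ln(0.731708) − 0.25·ln(0.951220) = −0.5·(-0.312374) − 0.25·(-0.050010) = 0.1687.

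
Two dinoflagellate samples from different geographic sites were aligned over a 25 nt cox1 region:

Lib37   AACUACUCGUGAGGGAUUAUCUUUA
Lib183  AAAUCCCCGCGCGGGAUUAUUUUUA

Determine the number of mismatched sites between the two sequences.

Differing sites — 3:C/A; 5:A/C; 7:U/C; 10:U/C; 12:A/C; 21:C/U.
That gives 6 mismatches out of 25 aligned sites, so the Hamming distance is 6.

6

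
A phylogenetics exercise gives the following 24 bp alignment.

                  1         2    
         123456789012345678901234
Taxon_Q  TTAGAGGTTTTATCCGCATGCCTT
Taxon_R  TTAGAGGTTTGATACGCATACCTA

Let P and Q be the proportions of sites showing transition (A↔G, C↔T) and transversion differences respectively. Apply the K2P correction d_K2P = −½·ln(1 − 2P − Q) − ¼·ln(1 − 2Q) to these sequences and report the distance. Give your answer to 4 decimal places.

0.1887

The sequences differ at positions 11 (T/G, transversion), 14 (C/A, transversion), 20 (G/A, transition), 24 (T/A, transversion).
Of the 4 differences, 1 transition and 3 transversions over 24 sites: P = 1/24 = 0.041667, Q = 3/24 = 0.125000.
d = −0.5·ln(0.791666) − 0.25·ln(0.750000) = −0.5·(-0.233616) − 0.25·(-0.287682) = 0.1887.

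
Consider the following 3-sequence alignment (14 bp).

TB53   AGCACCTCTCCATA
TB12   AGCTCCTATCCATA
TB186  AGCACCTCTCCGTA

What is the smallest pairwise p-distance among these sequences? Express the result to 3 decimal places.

Pairwise Hamming distances:
  TB53 vs TB12: 2
  TB53 vs TB186: 1
  TB12 vs TB186: 3
The smallest is 1 mismatch, between TB53 and TB186; p = 1/14 = 0.071.

0.071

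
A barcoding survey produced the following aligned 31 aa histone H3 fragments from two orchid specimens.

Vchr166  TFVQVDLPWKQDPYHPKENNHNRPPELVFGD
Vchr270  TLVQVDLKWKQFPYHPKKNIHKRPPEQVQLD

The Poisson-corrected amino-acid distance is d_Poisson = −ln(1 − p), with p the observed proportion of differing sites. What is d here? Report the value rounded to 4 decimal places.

Differing sites — 2:F/L; 8:P/K; 12:D/F; 18:E/K; 20:N/I; 22:N/K; 27:L/Q; 29:F/Q; 30:G/L.
p = 9/31 = 0.290323.
d = −ln(1 − 0.290323) = −ln(0.709677) = 0.3429.

0.3429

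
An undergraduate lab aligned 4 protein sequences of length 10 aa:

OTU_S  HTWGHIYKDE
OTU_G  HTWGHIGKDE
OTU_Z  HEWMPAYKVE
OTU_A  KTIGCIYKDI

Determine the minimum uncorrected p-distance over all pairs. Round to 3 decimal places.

0.100

Pairwise Hamming distances:
  OTU_S vs OTU_G: 1
  OTU_S vs OTU_Z: 5
  OTU_S vs OTU_A: 4
  OTU_G vs OTU_Z: 6
  OTU_G vs OTU_A: 5
  OTU_Z vs OTU_A: 8
The smallest is 1 mismatch, between OTU_S and OTU_G; p = 1/10 = 0.100.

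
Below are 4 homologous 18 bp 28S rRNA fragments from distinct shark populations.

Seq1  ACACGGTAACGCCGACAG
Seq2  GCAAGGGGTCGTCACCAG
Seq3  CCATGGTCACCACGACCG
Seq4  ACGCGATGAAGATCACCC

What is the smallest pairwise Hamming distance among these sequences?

Pairwise Hamming distances:
  Seq1 vs Seq2: 8
  Seq1 vs Seq3: 6
  Seq1 vs Seq4: 9
  Seq2 vs Seq3: 10
  Seq2 vs Seq4: 13
  Seq3 vs Seq4: 10
The smallest is 6, between Seq1 and Seq3.

6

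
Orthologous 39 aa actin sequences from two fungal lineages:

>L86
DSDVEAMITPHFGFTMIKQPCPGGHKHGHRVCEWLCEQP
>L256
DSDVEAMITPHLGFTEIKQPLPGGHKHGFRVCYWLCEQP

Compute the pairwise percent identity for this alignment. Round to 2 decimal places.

87.18%

Differing sites — 12:F/L; 16:M/E; 21:C/L; 29:H/F; 33:E/Y.
34 of the 39 sites match, so the percent identity is 34/39 × 100 = 87.18%.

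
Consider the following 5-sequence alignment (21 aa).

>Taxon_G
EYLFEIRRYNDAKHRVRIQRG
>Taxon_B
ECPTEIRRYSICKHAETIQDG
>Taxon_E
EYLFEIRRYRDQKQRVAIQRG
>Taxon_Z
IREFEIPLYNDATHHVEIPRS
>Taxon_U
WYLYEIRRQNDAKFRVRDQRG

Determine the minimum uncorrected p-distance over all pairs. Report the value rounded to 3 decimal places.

0.190

Pairwise Hamming distances:
  Taxon_G vs Taxon_B: 10
  Taxon_G vs Taxon_E: 4
  Taxon_G vs Taxon_Z: 10
  Taxon_G vs Taxon_U: 5
  Taxon_B vs Taxon_E: 11
  Taxon_B vs Taxon_Z: 16
  Taxon_B vs Taxon_U: 14
  Taxon_E vs Taxon_Z: 13
  Taxon_E vs Taxon_U: 8
  Taxon_Z vs Taxon_U: 14
The smallest is 4 mismatches, between Taxon_G and Taxon_E; p = 4/21 = 0.190.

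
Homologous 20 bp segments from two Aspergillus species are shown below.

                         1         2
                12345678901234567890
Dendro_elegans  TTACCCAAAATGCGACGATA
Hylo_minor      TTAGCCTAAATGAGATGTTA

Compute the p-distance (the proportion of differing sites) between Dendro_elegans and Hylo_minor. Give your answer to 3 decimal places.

Mismatches occur at site 4 (C/G), site 7 (A/T), site 13 (C/A), site 16 (C/T), site 18 (A/T).
There are 5 differences over 20 sites, so p = 5/20 = 0.250.

0.250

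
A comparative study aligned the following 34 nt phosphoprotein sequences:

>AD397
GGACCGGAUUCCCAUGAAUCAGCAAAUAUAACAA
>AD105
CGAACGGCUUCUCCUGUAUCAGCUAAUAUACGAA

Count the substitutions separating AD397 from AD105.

9

Mismatches occur at site 1 (G→C), site 4 (C→A), site 8 (A→C), site 12 (C→U), site 14 (A→C), site 17 (A→U), site 24 (A→U), site 31 (A→C), site 32 (C→G).
That gives 9 mismatches out of 34 aligned sites, so the Hamming distance is 9.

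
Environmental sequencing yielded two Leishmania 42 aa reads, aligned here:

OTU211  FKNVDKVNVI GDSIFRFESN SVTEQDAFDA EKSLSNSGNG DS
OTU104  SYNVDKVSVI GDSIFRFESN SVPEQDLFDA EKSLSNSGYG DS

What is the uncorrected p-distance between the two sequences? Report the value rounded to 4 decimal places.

0.1429

Differing sites — 1:F/S; 2:K/Y; 8:N/S; 23:T/P; 27:A/L; 39:N/Y.
There are 6 differences over 42 sites, so p = 6/42 = 0.1429.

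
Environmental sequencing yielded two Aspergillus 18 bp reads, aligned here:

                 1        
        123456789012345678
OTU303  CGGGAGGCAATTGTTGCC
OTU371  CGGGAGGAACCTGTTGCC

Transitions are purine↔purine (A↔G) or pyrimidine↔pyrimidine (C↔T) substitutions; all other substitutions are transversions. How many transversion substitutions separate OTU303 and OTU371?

2

Differing sites — 8:C/A (Tv); 10:A/C (Tv); 11:T/C (Ti).
Of the 3 differences, 1 transition and 2 transversions, so the answer is 2.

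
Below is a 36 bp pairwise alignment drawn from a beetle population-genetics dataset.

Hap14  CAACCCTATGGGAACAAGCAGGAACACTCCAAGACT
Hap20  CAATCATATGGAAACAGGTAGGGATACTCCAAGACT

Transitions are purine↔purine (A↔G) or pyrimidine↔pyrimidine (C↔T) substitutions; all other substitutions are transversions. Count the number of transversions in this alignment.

Mismatches occur at site 4 (C/T, transition), site 6 (C/A, transversion), site 12 (G/A, transition), site 17 (A/G, transition), site 19 (C/T, transition), site 23 (A/G, transition), site 25 (C/T, transition).
Of the 7 differences, 6 transitions and 1 transversion, so the answer is 1.

1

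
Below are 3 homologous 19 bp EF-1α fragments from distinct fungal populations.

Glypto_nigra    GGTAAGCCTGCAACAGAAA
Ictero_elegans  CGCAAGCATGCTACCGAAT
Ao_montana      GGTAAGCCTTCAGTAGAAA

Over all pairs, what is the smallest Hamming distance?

3

Pairwise Hamming distances:
  Glypto_nigra vs Ictero_elegans: 6
  Glypto_nigra vs Ao_montana: 3
  Ictero_elegans vs Ao_montana: 9
The smallest is 3, between Glypto_nigra and Ao_montana.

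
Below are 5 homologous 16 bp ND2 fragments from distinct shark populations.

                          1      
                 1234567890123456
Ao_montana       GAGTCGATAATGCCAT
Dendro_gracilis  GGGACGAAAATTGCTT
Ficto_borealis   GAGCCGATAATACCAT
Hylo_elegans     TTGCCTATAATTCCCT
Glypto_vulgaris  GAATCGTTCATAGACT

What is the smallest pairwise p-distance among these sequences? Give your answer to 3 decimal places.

0.125

Pairwise Hamming distances:
  Ao_montana vs Dendro_gracilis: 6
  Ao_montana vs Ficto_borealis: 2
  Ao_montana vs Hylo_elegans: 6
  Ao_montana vs Glypto_vulgaris: 7
  Dendro_gracilis vs Ficto_borealis: 6
  Dendro_gracilis vs Hylo_elegans: 7
  Dendro_gracilis vs Glypto_vulgaris: 9
  Ficto_borealis vs Hylo_elegans: 5
  Ficto_borealis vs Glypto_vulgaris: 7
  Hylo_elegans vs Glypto_vulgaris: 10
The smallest is 2 mismatches, between Ao_montana and Ficto_borealis; p = 2/16 = 0.125.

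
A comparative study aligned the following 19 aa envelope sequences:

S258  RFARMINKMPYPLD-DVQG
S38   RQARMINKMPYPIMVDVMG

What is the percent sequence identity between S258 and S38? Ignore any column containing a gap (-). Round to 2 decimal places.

77.78%

Excluding the 1 gap column leaves 18 comparable sites.
The sequences differ at positions 2 (F/Q), 13 (L/I), 14 (D/M), 18 (Q/M).
14 of the 18 comparable sites match, so the percent identity is 14/18 × 100 = 77.78%.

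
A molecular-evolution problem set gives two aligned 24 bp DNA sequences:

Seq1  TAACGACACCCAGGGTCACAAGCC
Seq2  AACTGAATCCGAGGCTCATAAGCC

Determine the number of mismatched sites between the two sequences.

Mismatches occur at site 1 (T→A), site 3 (A→C), site 4 (C→T), site 7 (C→A), site 8 (A→T), site 11 (C→G), site 15 (G→C), site 19 (C→T).
That gives 8 mismatches out of 24 aligned sites, so the Hamming distance is 8.

8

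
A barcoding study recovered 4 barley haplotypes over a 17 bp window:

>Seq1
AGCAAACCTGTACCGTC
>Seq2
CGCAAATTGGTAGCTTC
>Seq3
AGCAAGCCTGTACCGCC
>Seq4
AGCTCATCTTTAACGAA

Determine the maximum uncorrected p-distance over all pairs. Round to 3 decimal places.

0.588

Pairwise Hamming distances:
  Seq1 vs Seq2: 6
  Seq1 vs Seq3: 2
  Seq1 vs Seq4: 7
  Seq2 vs Seq3: 8
  Seq2 vs Seq4: 10
  Seq3 vs Seq4: 8
The largest is 10 mismatches, between Seq2 and Seq4; p = 10/17 = 0.588.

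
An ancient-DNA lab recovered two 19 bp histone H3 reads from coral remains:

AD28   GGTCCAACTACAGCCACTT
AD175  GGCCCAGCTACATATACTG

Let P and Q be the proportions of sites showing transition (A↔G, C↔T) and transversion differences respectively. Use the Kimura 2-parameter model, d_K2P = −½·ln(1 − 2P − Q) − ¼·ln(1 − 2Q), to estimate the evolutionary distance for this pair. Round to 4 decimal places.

The sequences differ at positions 3 (T/C, transition), 7 (A/G, transition), 13 (G/T, transversion), 14 (C/A, transversion), 15 (C/T, transition), 19 (T/G, transversion).
Of the 6 differences, 3 transitions and 3 transversions over 19 sites: P = 3/19 = 0.157895, Q = 3/19 = 0.157895.
d = −0.5·ln(0.526315) − 0.25·ln(0.684210) = −0.5·(-0.641855) − 0.25·(-0.379490) = 0.4158.

0.4158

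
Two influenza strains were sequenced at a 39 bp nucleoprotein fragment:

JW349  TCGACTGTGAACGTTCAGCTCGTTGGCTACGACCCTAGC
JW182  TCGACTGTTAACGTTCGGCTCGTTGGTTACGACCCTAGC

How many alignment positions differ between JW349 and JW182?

The sequences differ at positions 9 (G/T), 17 (A/G), 27 (C/T).
That gives 3 mismatches out of 39 aligned sites, so the Hamming distance is 3.

3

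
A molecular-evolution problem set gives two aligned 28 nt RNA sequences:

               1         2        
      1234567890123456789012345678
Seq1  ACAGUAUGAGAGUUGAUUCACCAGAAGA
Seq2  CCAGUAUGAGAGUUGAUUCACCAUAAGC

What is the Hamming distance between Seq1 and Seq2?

3

Differing sites — 1:A/C; 24:G/U; 28:A/C.
That gives 3 mismatches out of 28 aligned sites, so the Hamming distance is 3.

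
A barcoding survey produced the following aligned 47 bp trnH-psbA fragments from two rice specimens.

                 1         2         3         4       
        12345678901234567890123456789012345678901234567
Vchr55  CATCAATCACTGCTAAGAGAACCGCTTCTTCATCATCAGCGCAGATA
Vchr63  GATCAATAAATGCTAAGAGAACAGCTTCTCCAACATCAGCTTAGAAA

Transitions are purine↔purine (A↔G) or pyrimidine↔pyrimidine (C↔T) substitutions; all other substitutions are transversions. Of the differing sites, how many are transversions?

Mismatches occur at site 1 (C→G, transversion), site 8 (C→A, transversion), site 10 (C→A, transversion), site 23 (C→A, transversion), site 30 (T→C, transition), site 33 (T→A, transversion), site 41 (G→T, transversion), site 42 (C→T, transition), site 46 (T→A, transversion).
Of the 9 differences, 2 transitions and 7 transversions, so the answer is 7.

7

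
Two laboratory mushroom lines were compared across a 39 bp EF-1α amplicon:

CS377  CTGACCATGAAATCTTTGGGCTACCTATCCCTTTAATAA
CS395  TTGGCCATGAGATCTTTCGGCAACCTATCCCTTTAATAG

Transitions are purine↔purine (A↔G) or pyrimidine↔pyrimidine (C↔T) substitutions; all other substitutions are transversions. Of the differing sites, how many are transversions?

2

Mismatches occur at site 1 (C/T, transition), site 4 (A/G, transition), site 11 (A/G, transition), site 18 (G/C, transversion), site 22 (T/A, transversion), site 39 (A/G, transition).
Of the 6 differences, 4 transitions and 2 transversions, so the answer is 2.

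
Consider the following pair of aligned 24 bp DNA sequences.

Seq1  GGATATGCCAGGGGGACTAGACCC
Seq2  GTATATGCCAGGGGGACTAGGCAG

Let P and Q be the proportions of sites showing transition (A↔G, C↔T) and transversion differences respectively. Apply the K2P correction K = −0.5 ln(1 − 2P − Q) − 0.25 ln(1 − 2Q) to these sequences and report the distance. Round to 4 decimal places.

0.1887

Differing sites — 2:G/T (Tv); 21:A/G (Ti); 23:C/A (Tv); 24:C/G (Tv).
Of the 4 differences, 1 transition and 3 transversions over 24 sites: P = 1/24 = 0.041667, Q = 3/24 = 0.125000.
d = −0.5·ln(0.791666) − 0.25·ln(0.750000) = −0.5·(-0.233616) − 0.25·(-0.287682) = 0.1887.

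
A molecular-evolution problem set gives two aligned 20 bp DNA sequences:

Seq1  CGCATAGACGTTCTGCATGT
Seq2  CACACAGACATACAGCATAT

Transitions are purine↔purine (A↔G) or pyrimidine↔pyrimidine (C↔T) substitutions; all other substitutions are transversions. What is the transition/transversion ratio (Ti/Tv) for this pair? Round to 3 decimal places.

2.000

The sequences differ at positions 2 (G/A, transition), 5 (T/C, transition), 10 (G/A, transition), 12 (T/A, transversion), 14 (T/A, transversion), 19 (G/A, transition).
Of the 6 differences, 4 transitions and 2 transversions, so Ti/Tv = 4/2 = 2.000.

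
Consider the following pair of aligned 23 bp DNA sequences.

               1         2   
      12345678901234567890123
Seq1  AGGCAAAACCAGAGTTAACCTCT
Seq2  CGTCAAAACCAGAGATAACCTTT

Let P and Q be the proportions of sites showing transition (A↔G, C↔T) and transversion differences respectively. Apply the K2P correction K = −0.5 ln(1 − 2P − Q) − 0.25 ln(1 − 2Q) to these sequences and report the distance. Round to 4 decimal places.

0.1981

Mismatches occur at site 1 (A↔C, transversion), site 3 (G↔T, transversion), site 15 (T↔A, transversion), site 22 (C↔T, transition).
Of the 4 differences, 1 transition and 3 transversions over 23 sites: P = 1/23 = 0.043478, Q = 3/23 = 0.130435.
d = −0.5·ln(0.782609) − 0.25·ln(0.739130) = −0.5·(-0.245122) − 0.25·(-0.302281) = 0.1981.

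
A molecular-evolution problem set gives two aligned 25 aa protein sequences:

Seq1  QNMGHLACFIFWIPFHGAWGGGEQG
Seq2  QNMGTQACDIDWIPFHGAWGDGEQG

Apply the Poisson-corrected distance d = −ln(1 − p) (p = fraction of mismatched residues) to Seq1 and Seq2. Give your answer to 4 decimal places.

0.2231

Differing sites — 5:H/T; 6:L/Q; 9:F/D; 11:F/D; 21:G/D.
p = 5/25 = 0.200000.
d = −ln(1 − 0.200000) = −ln(0.800000) = 0.2231.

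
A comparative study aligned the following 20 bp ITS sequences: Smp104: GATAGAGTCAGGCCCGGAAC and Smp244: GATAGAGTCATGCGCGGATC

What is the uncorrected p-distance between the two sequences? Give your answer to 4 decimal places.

Differing sites — 11:G/T; 14:C/G; 19:A/T.
There are 3 differences over 20 sites, so p = 3/20 = 0.1500.

0.1500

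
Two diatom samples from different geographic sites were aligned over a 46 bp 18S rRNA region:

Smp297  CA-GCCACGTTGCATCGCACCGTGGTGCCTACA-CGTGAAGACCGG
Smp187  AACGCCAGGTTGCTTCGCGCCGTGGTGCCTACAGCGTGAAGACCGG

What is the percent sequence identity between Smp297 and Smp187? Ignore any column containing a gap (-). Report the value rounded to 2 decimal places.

90.91%

Excluding the 2 gap columns leaves 44 comparable sites.
Mismatches occur at site 1 (C↔A), site 8 (C↔G), site 14 (A↔T), site 19 (A↔G).
40 of the 44 comparable sites match, so the percent identity is 40/44 × 100 = 90.91%.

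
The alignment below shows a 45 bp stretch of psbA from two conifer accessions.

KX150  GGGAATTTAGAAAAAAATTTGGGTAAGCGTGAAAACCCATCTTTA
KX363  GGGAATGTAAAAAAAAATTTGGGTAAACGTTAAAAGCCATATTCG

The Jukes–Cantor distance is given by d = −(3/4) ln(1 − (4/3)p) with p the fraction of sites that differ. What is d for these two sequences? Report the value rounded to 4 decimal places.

0.2029

Differing sites — 7:T/G; 10:G/A; 27:G/A; 31:G/T; 36:C/G; 41:C/A; 44:T/C; 45:A/G.
p = 8/45 = 0.177778.
d = −0.75 · ln(1 − (4/3)·0.177778) = −0.75 · ln(0.762963) = −0.75 · (-0.270546) = 0.2029.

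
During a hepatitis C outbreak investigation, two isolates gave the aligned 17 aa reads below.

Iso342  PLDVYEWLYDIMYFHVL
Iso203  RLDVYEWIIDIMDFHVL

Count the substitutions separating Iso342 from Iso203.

The sequences differ at positions 1 (P/R), 8 (L/I), 9 (Y/I), 13 (Y/D).
That gives 4 mismatches out of 17 aligned sites, so the Hamming distance is 4.

4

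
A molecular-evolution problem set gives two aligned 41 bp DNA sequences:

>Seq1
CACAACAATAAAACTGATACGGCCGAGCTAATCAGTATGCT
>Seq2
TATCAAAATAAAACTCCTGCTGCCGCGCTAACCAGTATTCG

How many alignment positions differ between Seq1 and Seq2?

12

Differing sites — 1:C/T; 3:C/T; 4:A/C; 6:C/A; 16:G/C; 17:A/C; 19:A/G; 21:G/T; 26:A/C; 32:T/C; 39:G/T; 41:T/G.
That gives 12 mismatches out of 41 aligned sites, so the Hamming distance is 12.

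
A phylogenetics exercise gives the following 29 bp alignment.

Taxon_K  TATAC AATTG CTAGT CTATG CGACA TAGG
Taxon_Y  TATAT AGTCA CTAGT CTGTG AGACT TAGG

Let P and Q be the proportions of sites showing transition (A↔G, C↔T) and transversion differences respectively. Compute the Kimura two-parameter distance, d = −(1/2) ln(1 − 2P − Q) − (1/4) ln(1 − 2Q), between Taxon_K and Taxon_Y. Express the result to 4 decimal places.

The sequences differ at positions 5 (C/T, transition), 7 (A/G, transition), 9 (T/C, transition), 10 (G/A, transition), 18 (A/G, transition), 21 (C/A, transversion), 25 (A/T, transversion).
Of the 7 differences, 5 transitions and 2 transversions over 29 sites: P = 5/29 = 0.172414, Q = 2/29 = 0.068966.
d = −0.5·ln(0.586206) − 0.25·ln(0.862068) = −0.5·(-0.534084) − 0.25·(-0.148421) = 0.3041.

0.3041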